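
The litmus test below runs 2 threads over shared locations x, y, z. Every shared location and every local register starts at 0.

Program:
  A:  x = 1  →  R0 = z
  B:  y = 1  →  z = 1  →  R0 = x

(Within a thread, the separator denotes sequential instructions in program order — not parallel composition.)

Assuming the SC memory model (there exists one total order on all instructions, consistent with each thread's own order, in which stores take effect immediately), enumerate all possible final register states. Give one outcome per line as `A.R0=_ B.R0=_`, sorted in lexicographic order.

A.R0=0 B.R0=1
A.R0=1 B.R0=0
A.R0=1 B.R0=1

outcome vector order: (A.R0,B.R0)
|SC outcomes| = 3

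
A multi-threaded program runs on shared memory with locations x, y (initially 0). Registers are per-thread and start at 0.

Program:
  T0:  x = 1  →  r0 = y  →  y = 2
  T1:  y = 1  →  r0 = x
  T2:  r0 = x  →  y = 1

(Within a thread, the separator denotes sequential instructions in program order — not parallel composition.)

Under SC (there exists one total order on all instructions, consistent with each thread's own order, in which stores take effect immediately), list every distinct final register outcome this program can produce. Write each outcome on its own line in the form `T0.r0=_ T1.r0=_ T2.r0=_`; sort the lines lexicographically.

T0.r0=0 T1.r0=1 T2.r0=0
T0.r0=0 T1.r0=1 T2.r0=1
T0.r0=1 T1.r0=0 T2.r0=0
T0.r0=1 T1.r0=0 T2.r0=1
T0.r0=1 T1.r0=1 T2.r0=0
T0.r0=1 T1.r0=1 T2.r0=1

outcome vector order: (T0.r0,T1.r0,T2.r0)
|SC outcomes| = 6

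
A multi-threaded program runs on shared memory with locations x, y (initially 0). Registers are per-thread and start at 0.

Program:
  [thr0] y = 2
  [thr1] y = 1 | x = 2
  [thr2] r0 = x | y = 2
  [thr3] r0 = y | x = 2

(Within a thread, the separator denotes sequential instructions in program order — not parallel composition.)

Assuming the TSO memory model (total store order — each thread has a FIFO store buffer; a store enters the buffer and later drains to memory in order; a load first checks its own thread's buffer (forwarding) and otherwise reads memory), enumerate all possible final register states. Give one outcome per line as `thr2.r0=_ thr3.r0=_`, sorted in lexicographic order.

outcome vector order: (thr2.r0,thr3.r0)
|TSO outcomes| = 6

thr2.r0=0 thr3.r0=0
thr2.r0=0 thr3.r0=1
thr2.r0=0 thr3.r0=2
thr2.r0=2 thr3.r0=0
thr2.r0=2 thr3.r0=1
thr2.r0=2 thr3.r0=2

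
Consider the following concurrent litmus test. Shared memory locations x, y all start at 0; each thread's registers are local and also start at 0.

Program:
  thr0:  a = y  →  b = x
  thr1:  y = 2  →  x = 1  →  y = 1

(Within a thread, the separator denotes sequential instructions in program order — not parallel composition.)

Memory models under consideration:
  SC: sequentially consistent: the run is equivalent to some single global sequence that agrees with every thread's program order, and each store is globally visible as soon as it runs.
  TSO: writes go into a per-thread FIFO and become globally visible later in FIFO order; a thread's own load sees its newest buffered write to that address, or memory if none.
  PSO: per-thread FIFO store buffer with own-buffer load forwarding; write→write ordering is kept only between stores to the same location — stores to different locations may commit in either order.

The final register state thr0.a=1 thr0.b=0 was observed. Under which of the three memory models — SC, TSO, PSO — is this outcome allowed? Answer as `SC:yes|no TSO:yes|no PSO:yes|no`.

outcome vector order: (thr0.a,thr0.b)
[SC] allowed = {(0,0); (0,1); (1,1); (2,0); (2,1)}
[TSO] allowed = {(0,0); (0,1); (1,1); (2,0); (2,1)}
[PSO] allowed = {(0,0); (0,1); (1,0); (1,1); (2,0); (2,1)}
target (1,0) ∈ {PSO}

SC:no TSO:no PSO:yes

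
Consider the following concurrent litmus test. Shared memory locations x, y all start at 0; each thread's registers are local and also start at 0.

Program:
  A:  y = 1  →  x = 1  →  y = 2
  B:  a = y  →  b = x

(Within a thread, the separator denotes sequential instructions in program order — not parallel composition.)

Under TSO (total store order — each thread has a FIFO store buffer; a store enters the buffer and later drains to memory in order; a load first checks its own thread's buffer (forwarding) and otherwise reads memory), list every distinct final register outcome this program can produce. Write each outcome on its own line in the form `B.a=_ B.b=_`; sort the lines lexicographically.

outcome vector order: (B.a,B.b)
|TSO outcomes| = 5

B.a=0 B.b=0
B.a=0 B.b=1
B.a=1 B.b=0
B.a=1 B.b=1
B.a=2 B.b=1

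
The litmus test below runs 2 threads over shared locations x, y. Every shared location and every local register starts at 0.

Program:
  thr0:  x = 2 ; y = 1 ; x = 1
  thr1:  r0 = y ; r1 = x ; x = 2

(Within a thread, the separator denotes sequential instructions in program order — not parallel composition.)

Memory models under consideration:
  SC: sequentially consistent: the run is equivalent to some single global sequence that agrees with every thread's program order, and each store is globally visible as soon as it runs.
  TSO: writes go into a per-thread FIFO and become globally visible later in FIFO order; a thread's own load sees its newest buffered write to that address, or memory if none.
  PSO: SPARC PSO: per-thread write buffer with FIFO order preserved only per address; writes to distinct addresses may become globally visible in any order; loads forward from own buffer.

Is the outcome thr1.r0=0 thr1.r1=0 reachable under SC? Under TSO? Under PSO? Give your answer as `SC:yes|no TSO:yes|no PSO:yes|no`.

outcome vector order: (thr1.r0,thr1.r1)
SC: 5 outcomes — {0/0; 0/1; 0/2; 1/1; 1/2}
TSO: 5 outcomes — {0/0; 0/1; 0/2; 1/1; 1/2}
PSO: 6 outcomes — {0/0; 0/1; 0/2; 1/0; 1/1; 1/2}
target 0/0 ∈ {SC,TSO,PSO}

SC:yes TSO:yes PSO:yes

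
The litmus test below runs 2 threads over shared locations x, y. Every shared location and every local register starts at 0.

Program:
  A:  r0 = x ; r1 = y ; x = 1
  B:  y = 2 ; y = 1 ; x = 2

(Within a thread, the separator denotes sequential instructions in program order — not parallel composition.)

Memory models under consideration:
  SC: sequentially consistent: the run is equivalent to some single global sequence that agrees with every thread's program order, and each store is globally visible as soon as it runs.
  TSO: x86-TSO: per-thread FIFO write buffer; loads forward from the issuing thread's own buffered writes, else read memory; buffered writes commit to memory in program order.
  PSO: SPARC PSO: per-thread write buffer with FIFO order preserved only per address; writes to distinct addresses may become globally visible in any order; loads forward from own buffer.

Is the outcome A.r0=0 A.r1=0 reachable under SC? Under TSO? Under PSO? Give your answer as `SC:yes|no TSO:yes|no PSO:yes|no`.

SC:yes TSO:yes PSO:yes

outcome vector order: (A.r0,A.r1)
SC: 4 outcomes — {0/0 0/1 0/2 2/1}
TSO: 4 outcomes — {0/0 0/1 0/2 2/1}
PSO: 6 outcomes — {0/0 0/1 0/2 2/0 2/1 2/2}
target 0/0 ∈ {SC,TSO,PSO}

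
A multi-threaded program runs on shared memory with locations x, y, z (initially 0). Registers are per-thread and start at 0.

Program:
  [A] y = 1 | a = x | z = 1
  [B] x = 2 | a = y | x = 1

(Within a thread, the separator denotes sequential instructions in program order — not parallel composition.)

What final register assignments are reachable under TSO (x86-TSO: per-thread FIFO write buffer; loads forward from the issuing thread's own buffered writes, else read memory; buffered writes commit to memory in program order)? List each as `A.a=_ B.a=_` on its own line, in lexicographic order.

outcome vector order: (A.a,B.a)
|TSO outcomes| = 6

A.a=0 B.a=0
A.a=0 B.a=1
A.a=1 B.a=0
A.a=1 B.a=1
A.a=2 B.a=0
A.a=2 B.a=1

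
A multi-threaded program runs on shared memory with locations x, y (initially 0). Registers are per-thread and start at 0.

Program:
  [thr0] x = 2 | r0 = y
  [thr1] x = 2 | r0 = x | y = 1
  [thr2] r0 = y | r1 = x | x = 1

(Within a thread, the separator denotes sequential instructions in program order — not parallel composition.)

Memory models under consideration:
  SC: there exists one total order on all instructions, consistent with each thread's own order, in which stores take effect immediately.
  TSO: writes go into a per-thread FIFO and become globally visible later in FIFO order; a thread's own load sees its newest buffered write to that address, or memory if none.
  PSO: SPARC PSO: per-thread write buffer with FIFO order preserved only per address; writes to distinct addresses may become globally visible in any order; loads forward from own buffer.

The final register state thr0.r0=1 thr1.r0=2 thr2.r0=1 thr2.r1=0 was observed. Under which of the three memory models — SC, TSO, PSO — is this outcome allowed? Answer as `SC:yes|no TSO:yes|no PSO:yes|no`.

SC:no TSO:no PSO:yes

outcome vector order: (thr0.r0,thr1.r0,thr2.r0,thr2.r1)
SC: 10 outcomes — {0/1/0/0 0/1/0/2 0/2/0/0 0/2/0/2 0/2/1/2 1/1/0/0 1/1/0/2 1/2/0/0 1/2/0/2 1/2/1/2}
TSO: 10 outcomes — {0/1/0/0 0/1/0/2 0/2/0/0 0/2/0/2 0/2/1/2 1/1/0/0 1/1/0/2 1/2/0/0 1/2/0/2 1/2/1/2}
PSO: 12 outcomes — {0/1/0/0 0/1/0/2 0/2/0/0 0/2/0/2 0/2/1/0 0/2/1/2 1/1/0/0 1/1/0/2 1/2/0/0 1/2/0/2 1/2/1/0 1/2/1/2}
target 1/2/1/0 ∈ {PSO}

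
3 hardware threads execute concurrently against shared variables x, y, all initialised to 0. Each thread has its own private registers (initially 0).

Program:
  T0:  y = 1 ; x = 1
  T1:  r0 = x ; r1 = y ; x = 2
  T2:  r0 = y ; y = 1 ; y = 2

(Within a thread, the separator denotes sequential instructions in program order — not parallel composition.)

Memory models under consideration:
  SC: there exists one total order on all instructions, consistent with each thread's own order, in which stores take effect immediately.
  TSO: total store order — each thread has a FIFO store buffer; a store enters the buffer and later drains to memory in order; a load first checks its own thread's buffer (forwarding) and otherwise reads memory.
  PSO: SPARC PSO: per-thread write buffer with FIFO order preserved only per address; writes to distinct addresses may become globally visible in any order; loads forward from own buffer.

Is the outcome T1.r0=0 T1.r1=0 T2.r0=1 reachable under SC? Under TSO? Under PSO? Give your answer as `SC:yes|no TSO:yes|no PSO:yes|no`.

outcome vector order: (T1.r0,T1.r1,T2.r0)
SC: 10 outcomes — {000; 001; 010; 011; 020; 021; 110; 111; 120; 121}
TSO: 10 outcomes — {000; 001; 010; 011; 020; 021; 110; 111; 120; 121}
PSO: 12 outcomes — {000; 001; 010; 011; 020; 021; 100; 101; 110; 111; 120; 121}
target 001 ∈ {SC,TSO,PSO}

SC:yes TSO:yes PSO:yes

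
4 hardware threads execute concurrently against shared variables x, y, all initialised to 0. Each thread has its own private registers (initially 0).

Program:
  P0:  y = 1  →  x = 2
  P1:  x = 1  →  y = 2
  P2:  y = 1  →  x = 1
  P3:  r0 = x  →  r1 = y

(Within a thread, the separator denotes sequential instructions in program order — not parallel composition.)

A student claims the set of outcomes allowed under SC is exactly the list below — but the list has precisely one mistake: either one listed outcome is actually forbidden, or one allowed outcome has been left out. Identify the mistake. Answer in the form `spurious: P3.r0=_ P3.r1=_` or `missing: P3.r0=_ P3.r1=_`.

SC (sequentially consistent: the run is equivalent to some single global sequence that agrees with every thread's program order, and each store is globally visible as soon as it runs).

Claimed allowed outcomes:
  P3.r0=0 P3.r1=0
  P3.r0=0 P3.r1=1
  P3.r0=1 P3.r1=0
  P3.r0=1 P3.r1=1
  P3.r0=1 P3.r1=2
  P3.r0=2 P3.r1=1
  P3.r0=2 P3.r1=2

missing: P3.r0=0 P3.r1=2

outcome vector order: (P3.r0,P3.r1)
SC (8): 0/0; 0/1; 0/2; 1/0; 1/1; 1/2; 2/1; 2/2
SC∖claimed = {0/2}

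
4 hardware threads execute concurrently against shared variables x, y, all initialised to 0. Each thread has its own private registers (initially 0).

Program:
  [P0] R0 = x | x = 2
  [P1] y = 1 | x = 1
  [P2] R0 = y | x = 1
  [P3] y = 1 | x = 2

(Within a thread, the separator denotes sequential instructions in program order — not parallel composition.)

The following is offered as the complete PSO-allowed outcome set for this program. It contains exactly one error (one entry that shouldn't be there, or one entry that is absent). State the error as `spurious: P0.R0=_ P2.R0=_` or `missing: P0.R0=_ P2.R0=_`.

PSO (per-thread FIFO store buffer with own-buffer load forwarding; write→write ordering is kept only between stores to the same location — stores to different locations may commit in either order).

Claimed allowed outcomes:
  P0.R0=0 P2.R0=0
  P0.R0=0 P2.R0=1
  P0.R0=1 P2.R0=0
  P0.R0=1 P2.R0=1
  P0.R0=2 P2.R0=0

missing: P0.R0=2 P2.R0=1

outcome vector order: (P0.R0,P2.R0)
[PSO] allowed = {<0 0>, <0 1>, <1 0>, <1 1>, <2 0>, <2 1>}
PSO∖claimed = {<2 1>}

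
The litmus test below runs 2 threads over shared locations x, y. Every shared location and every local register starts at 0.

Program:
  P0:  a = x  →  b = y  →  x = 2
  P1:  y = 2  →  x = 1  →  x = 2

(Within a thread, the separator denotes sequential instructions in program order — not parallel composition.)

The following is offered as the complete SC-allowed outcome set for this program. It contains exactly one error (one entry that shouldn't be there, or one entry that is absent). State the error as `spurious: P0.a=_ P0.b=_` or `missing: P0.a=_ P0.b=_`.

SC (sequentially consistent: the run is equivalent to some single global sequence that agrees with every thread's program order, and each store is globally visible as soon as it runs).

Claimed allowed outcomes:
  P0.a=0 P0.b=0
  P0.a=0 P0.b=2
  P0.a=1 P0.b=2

outcome vector order: (P0.a,P0.b)
SC: 4 outcomes — {00, 02, 12, 22}
SC∖claimed = {22}

missing: P0.a=2 P0.b=2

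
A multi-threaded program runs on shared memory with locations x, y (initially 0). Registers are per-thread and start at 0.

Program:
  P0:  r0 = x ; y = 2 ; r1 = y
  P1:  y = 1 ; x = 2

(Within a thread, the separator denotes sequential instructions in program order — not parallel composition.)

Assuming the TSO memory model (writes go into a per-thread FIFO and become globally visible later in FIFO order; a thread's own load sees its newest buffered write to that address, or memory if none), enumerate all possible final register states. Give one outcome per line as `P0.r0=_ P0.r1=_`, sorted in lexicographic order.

outcome vector order: (P0.r0,P0.r1)
|TSO outcomes| = 3

P0.r0=0 P0.r1=1
P0.r0=0 P0.r1=2
P0.r0=2 P0.r1=2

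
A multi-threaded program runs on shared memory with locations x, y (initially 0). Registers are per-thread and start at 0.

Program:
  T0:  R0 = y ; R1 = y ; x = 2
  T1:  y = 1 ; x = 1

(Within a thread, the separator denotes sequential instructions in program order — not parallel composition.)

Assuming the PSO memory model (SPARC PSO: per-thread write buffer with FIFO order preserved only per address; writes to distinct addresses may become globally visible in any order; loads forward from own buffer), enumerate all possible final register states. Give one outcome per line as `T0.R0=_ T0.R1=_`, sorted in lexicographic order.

outcome vector order: (T0.R0,T0.R1)
|PSO outcomes| = 3

T0.R0=0 T0.R1=0
T0.R0=0 T0.R1=1
T0.R0=1 T0.R1=1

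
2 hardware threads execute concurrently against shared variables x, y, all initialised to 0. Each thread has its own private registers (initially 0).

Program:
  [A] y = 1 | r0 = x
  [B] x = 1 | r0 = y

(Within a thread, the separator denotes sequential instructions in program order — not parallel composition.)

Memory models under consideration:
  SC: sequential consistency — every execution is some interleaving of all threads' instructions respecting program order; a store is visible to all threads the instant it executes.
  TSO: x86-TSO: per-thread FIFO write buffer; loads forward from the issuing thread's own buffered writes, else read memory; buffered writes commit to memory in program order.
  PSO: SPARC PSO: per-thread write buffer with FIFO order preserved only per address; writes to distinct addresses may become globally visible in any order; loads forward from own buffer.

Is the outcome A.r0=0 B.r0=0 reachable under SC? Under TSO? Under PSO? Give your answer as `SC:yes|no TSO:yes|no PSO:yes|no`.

outcome vector order: (A.r0,B.r0)
SC: 3 outcomes — {01; 10; 11}
TSO: 4 outcomes — {00; 01; 10; 11}
PSO: 4 outcomes — {00; 01; 10; 11}
target 00 ∈ {TSO,PSO}

SC:no TSO:yes PSO:yes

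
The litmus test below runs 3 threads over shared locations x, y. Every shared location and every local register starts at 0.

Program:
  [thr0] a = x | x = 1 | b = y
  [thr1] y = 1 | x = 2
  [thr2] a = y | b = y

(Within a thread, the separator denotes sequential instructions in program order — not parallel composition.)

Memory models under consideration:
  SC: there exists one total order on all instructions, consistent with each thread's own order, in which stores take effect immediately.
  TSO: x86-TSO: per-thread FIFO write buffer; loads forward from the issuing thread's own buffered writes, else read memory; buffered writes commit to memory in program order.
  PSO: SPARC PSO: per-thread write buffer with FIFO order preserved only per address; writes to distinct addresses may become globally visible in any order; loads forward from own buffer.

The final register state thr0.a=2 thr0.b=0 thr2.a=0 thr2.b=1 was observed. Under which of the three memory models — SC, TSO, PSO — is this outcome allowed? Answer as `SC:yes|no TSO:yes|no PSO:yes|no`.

outcome vector order: (thr0.a,thr0.b,thr2.a,thr2.b)
SC (9): 0/0/0/0; 0/0/0/1; 0/0/1/1; 0/1/0/0; 0/1/0/1; 0/1/1/1; 2/1/0/0; 2/1/0/1; 2/1/1/1
TSO (9): 0/0/0/0; 0/0/0/1; 0/0/1/1; 0/1/0/0; 0/1/0/1; 0/1/1/1; 2/1/0/0; 2/1/0/1; 2/1/1/1
PSO (12): 0/0/0/0; 0/0/0/1; 0/0/1/1; 0/1/0/0; 0/1/0/1; 0/1/1/1; 2/0/0/0; 2/0/0/1; 2/0/1/1; 2/1/0/0; 2/1/0/1; 2/1/1/1
target 2/0/0/1 ∈ {PSO}

SC:no TSO:no PSO:yes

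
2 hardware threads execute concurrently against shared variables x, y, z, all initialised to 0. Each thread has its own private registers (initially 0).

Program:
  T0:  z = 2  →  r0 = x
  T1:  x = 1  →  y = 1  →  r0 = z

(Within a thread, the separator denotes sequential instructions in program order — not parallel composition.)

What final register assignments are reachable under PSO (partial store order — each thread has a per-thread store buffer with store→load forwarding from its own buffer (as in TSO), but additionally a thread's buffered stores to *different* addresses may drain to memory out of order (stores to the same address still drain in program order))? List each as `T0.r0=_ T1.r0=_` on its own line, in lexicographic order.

outcome vector order: (T0.r0,T1.r0)
|PSO outcomes| = 4

T0.r0=0 T1.r0=0
T0.r0=0 T1.r0=2
T0.r0=1 T1.r0=0
T0.r0=1 T1.r0=2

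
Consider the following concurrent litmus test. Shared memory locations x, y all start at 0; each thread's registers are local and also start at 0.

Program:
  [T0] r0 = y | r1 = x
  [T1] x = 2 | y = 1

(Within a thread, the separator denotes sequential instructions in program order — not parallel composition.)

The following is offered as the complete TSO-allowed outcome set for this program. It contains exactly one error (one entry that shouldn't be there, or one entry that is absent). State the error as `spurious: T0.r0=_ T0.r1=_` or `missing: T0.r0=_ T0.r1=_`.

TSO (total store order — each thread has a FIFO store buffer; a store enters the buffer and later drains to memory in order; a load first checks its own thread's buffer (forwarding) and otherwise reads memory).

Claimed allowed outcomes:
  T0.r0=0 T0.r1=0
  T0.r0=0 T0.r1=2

outcome vector order: (T0.r0,T0.r1)
[TSO] allowed = {0/0; 0/2; 1/2}
TSO∖claimed = {1/2}

missing: T0.r0=1 T0.r1=2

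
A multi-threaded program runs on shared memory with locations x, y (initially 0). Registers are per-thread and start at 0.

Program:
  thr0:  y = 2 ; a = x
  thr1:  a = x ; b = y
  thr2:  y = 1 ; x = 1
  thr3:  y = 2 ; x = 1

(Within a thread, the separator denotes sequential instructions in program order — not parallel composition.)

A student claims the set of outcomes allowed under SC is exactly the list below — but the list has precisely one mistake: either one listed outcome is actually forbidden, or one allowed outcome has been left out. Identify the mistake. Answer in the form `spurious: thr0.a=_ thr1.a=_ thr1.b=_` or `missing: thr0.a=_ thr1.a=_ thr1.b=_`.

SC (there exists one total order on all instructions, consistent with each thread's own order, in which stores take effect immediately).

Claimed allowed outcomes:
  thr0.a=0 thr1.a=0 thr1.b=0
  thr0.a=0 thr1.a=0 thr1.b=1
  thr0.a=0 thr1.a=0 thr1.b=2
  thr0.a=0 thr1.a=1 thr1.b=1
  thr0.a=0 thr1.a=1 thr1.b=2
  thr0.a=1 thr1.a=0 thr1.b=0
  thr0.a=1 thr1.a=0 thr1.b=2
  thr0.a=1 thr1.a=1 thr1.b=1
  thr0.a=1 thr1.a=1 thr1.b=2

missing: thr0.a=1 thr1.a=0 thr1.b=1

outcome vector order: (thr0.a,thr1.a,thr1.b)
SC: 10 outcomes — {(0,0,0) (0,0,1) (0,0,2) (0,1,1) (0,1,2) (1,0,0) (1,0,1) (1,0,2) (1,1,1) (1,1,2)}
SC∖claimed = {(1,0,1)}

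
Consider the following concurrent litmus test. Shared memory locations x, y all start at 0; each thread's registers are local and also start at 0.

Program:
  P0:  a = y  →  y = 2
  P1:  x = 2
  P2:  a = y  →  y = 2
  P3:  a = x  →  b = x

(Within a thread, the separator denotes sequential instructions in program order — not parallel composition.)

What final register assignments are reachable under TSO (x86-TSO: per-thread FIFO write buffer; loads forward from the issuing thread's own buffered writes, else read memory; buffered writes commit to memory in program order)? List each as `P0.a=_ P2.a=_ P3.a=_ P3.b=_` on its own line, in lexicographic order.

outcome vector order: (P0.a,P2.a,P3.a,P3.b)
|TSO outcomes| = 9

P0.a=0 P2.a=0 P3.a=0 P3.b=0
P0.a=0 P2.a=0 P3.a=0 P3.b=2
P0.a=0 P2.a=0 P3.a=2 P3.b=2
P0.a=0 P2.a=2 P3.a=0 P3.b=0
P0.a=0 P2.a=2 P3.a=0 P3.b=2
P0.a=0 P2.a=2 P3.a=2 P3.b=2
P0.a=2 P2.a=0 P3.a=0 P3.b=0
P0.a=2 P2.a=0 P3.a=0 P3.b=2
P0.a=2 P2.a=0 P3.a=2 P3.b=2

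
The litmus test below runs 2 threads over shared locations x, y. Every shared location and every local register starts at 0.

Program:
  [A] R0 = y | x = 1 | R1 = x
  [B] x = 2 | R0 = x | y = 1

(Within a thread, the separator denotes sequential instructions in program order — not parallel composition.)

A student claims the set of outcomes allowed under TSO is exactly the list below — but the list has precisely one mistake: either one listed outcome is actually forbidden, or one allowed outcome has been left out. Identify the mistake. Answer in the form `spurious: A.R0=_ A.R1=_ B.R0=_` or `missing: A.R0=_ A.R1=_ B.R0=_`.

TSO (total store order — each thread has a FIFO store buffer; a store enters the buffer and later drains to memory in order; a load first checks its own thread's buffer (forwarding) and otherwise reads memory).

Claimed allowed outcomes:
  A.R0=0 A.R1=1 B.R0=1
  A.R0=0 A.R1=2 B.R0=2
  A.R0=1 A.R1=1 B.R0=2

missing: A.R0=0 A.R1=1 B.R0=2

outcome vector order: (A.R0,A.R1,B.R0)
TSO: 4 outcomes — {011; 012; 022; 112}
TSO∖claimed = {012}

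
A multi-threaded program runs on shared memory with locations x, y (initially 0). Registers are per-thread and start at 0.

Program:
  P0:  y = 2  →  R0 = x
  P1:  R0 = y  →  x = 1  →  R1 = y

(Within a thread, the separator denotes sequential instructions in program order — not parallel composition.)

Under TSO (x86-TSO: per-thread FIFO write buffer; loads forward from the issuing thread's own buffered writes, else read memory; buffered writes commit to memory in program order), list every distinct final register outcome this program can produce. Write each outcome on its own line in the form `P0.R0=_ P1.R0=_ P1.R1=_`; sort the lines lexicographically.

outcome vector order: (P0.R0,P1.R0,P1.R1)
|TSO outcomes| = 6

P0.R0=0 P1.R0=0 P1.R1=0
P0.R0=0 P1.R0=0 P1.R1=2
P0.R0=0 P1.R0=2 P1.R1=2
P0.R0=1 P1.R0=0 P1.R1=0
P0.R0=1 P1.R0=0 P1.R1=2
P0.R0=1 P1.R0=2 P1.R1=2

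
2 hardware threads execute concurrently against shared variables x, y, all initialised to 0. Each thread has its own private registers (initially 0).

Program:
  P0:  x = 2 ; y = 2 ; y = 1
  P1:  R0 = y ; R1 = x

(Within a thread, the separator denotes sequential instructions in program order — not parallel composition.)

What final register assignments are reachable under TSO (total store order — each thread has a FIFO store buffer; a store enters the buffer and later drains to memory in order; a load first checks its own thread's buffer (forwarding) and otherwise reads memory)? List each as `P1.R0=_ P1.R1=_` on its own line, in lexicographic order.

P1.R0=0 P1.R1=0
P1.R0=0 P1.R1=2
P1.R0=1 P1.R1=2
P1.R0=2 P1.R1=2

outcome vector order: (P1.R0,P1.R1)
|TSO outcomes| = 4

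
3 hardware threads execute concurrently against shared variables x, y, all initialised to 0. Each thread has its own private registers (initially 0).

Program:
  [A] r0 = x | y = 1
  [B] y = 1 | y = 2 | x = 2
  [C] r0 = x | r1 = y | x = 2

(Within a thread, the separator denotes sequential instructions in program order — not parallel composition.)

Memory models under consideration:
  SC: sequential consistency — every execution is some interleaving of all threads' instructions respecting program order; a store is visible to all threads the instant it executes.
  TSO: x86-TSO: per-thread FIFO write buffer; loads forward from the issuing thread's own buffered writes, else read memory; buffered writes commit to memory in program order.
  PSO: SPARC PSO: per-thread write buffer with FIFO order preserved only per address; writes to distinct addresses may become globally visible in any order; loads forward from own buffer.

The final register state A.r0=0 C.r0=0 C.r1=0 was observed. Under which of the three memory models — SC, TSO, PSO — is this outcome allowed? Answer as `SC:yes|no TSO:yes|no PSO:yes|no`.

SC:yes TSO:yes PSO:yes

outcome vector order: (A.r0,C.r0,C.r1)
[SC] allowed = {(0,0,0); (0,0,1); (0,0,2); (0,2,1); (0,2,2); (2,0,0); (2,0,1); (2,0,2); (2,2,1); (2,2,2)}
[TSO] allowed = {(0,0,0); (0,0,1); (0,0,2); (0,2,1); (0,2,2); (2,0,0); (2,0,1); (2,0,2); (2,2,1); (2,2,2)}
[PSO] allowed = {(0,0,0); (0,0,1); (0,0,2); (0,2,0); (0,2,1); (0,2,2); (2,0,0); (2,0,1); (2,0,2); (2,2,0); (2,2,1); (2,2,2)}
target (0,0,0) ∈ {SC,TSO,PSO}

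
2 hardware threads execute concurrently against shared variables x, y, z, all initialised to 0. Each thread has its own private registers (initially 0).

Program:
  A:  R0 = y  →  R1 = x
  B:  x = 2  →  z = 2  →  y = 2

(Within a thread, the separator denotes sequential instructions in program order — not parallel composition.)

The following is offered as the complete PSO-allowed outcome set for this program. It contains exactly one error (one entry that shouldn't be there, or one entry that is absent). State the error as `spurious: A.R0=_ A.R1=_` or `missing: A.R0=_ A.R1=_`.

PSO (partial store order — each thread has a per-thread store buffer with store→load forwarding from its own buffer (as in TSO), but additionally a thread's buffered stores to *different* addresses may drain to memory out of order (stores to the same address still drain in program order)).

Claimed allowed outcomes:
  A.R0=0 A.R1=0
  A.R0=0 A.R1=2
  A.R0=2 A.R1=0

outcome vector order: (A.R0,A.R1)
PSO (4): 0/0 0/2 2/0 2/2
PSO∖claimed = {2/2}

missing: A.R0=2 A.R1=2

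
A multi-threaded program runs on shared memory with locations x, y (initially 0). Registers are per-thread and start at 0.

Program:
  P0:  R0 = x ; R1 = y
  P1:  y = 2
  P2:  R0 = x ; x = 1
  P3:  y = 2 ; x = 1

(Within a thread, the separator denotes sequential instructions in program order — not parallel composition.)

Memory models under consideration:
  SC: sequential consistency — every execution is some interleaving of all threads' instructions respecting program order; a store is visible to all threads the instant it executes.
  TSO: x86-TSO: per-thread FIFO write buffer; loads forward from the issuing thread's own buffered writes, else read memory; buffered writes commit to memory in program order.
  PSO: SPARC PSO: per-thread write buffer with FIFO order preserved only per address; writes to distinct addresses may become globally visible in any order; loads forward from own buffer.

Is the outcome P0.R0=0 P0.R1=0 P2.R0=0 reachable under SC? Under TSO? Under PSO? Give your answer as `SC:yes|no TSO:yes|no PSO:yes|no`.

outcome vector order: (P0.R0,P0.R1,P2.R0)
SC (7): <0 0 0>; <0 0 1>; <0 2 0>; <0 2 1>; <1 0 0>; <1 2 0>; <1 2 1>
TSO (7): <0 0 0>; <0 0 1>; <0 2 0>; <0 2 1>; <1 0 0>; <1 2 0>; <1 2 1>
PSO (8): <0 0 0>; <0 0 1>; <0 2 0>; <0 2 1>; <1 0 0>; <1 0 1>; <1 2 0>; <1 2 1>
target <0 0 0> ∈ {SC,TSO,PSO}

SC:yes TSO:yes PSO:yes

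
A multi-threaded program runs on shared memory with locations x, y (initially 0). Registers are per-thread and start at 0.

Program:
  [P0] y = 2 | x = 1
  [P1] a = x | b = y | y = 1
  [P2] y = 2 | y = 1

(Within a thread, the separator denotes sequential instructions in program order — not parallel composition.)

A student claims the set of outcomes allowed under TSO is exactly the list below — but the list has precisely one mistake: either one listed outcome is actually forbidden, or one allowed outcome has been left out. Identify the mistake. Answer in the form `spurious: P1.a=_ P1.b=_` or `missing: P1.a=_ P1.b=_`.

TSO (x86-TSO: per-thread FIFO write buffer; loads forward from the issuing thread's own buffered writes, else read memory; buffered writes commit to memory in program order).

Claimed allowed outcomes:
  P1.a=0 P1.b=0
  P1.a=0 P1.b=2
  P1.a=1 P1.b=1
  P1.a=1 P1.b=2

outcome vector order: (P1.a,P1.b)
TSO (5): (0,0) (0,1) (0,2) (1,1) (1,2)
TSO∖claimed = {(0,1)}

missing: P1.a=0 P1.b=1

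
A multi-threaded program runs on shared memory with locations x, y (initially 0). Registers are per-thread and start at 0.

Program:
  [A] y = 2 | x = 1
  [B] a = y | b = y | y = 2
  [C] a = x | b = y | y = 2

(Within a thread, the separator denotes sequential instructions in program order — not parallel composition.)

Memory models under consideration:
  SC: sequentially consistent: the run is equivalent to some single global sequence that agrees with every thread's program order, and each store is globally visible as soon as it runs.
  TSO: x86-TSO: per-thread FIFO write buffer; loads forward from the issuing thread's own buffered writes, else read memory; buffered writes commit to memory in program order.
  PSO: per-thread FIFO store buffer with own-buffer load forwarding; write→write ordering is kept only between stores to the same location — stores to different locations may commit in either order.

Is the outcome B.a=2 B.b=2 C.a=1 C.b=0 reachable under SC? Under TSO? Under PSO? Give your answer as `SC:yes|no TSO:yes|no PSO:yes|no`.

SC:no TSO:no PSO:yes

outcome vector order: (B.a,B.b,C.a,C.b)
SC: 9 outcomes — {<0 0 0 0>, <0 0 0 2>, <0 0 1 2>, <0 2 0 0>, <0 2 0 2>, <0 2 1 2>, <2 2 0 0>, <2 2 0 2>, <2 2 1 2>}
TSO: 9 outcomes — {<0 0 0 0>, <0 0 0 2>, <0 0 1 2>, <0 2 0 0>, <0 2 0 2>, <0 2 1 2>, <2 2 0 0>, <2 2 0 2>, <2 2 1 2>}
PSO: 12 outcomes — {<0 0 0 0>, <0 0 0 2>, <0 0 1 0>, <0 0 1 2>, <0 2 0 0>, <0 2 0 2>, <0 2 1 0>, <0 2 1 2>, <2 2 0 0>, <2 2 0 2>, <2 2 1 0>, <2 2 1 2>}
target <2 2 1 0> ∈ {PSO}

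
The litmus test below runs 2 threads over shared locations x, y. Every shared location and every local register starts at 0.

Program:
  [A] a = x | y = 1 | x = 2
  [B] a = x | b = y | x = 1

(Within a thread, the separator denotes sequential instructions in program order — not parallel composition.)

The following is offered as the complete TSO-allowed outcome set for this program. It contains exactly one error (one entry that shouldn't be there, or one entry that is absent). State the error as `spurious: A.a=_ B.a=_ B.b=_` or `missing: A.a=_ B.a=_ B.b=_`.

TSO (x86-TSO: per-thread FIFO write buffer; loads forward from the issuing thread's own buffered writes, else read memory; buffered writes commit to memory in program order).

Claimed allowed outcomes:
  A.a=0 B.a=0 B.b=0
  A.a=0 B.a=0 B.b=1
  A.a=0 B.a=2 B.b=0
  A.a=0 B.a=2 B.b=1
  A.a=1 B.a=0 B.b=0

outcome vector order: (A.a,B.a,B.b)
TSO (4): 0/0/0 0/0/1 0/2/1 1/0/0
claimed∖TSO = {0/2/0}

spurious: A.a=0 B.a=2 B.b=0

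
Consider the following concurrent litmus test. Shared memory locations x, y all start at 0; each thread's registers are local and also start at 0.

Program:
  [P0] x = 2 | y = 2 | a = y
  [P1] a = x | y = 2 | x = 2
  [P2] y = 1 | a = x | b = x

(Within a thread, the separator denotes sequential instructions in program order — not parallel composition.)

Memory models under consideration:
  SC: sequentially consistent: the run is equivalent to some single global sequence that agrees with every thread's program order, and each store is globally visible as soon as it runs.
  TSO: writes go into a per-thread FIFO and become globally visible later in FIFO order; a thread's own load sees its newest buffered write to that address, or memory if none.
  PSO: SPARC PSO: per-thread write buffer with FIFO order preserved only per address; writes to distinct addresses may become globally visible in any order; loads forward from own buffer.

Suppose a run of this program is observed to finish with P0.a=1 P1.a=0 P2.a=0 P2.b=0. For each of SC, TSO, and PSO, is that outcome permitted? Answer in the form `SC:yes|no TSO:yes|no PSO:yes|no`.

outcome vector order: (P0.a,P1.a,P2.a,P2.b)
[SC] allowed = {(1,0,2,2) (1,2,2,2) (2,0,0,0) (2,0,0,2) (2,0,2,2) (2,2,0,0) (2,2,0,2) (2,2,2,2)}
[TSO] allowed = {(1,0,0,0) (1,0,0,2) (1,0,2,2) (1,2,0,0) (1,2,0,2) (1,2,2,2) (2,0,0,0) (2,0,0,2) (2,0,2,2) (2,2,0,0) (2,2,0,2) (2,2,2,2)}
[PSO] allowed = {(1,0,0,0) (1,0,0,2) (1,0,2,2) (1,2,0,0) (1,2,0,2) (1,2,2,2) (2,0,0,0) (2,0,0,2) (2,0,2,2) (2,2,0,0) (2,2,0,2) (2,2,2,2)}
target (1,0,0,0) ∈ {TSO,PSO}

SC:no TSO:yes PSO:yes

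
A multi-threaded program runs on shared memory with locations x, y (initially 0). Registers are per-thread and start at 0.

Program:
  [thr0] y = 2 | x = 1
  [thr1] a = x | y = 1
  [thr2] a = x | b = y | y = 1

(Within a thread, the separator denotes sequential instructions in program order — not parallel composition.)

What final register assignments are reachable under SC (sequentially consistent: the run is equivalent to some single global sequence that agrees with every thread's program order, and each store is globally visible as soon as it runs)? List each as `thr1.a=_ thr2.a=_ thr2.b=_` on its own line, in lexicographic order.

thr1.a=0 thr2.a=0 thr2.b=0
thr1.a=0 thr2.a=0 thr2.b=1
thr1.a=0 thr2.a=0 thr2.b=2
thr1.a=0 thr2.a=1 thr2.b=1
thr1.a=0 thr2.a=1 thr2.b=2
thr1.a=1 thr2.a=0 thr2.b=0
thr1.a=1 thr2.a=0 thr2.b=1
thr1.a=1 thr2.a=0 thr2.b=2
thr1.a=1 thr2.a=1 thr2.b=1
thr1.a=1 thr2.a=1 thr2.b=2

outcome vector order: (thr1.a,thr2.a,thr2.b)
|SC outcomes| = 10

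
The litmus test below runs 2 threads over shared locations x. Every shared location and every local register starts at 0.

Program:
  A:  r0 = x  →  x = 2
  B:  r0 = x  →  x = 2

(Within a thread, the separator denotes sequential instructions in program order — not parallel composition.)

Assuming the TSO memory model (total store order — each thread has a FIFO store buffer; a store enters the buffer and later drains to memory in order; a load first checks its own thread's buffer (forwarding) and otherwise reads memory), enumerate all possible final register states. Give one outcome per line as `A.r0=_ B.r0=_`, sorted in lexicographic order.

A.r0=0 B.r0=0
A.r0=0 B.r0=2
A.r0=2 B.r0=0

outcome vector order: (A.r0,B.r0)
|TSO outcomes| = 3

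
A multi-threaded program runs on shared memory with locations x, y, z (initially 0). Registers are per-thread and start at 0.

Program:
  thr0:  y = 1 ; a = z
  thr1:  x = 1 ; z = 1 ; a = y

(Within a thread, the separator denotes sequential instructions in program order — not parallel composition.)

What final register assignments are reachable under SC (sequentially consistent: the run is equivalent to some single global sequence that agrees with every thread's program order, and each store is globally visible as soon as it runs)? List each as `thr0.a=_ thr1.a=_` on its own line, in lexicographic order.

outcome vector order: (thr0.a,thr1.a)
|SC outcomes| = 3

thr0.a=0 thr1.a=1
thr0.a=1 thr1.a=0
thr0.a=1 thr1.a=1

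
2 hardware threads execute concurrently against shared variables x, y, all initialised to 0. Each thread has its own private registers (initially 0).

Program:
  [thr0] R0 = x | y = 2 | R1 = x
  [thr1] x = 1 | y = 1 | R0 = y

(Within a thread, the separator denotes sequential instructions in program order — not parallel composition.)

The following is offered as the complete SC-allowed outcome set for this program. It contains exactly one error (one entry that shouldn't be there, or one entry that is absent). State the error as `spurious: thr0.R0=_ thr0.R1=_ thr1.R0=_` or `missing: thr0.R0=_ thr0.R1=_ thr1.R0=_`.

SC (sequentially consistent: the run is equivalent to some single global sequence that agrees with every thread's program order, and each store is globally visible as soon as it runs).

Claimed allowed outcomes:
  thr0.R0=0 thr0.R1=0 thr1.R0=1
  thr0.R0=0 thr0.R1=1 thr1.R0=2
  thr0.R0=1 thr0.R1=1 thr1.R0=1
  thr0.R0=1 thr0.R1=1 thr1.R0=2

missing: thr0.R0=0 thr0.R1=1 thr1.R0=1

outcome vector order: (thr0.R0,thr0.R1,thr1.R0)
SC: 5 outcomes — {0/0/1 0/1/1 0/1/2 1/1/1 1/1/2}
SC∖claimed = {0/1/1}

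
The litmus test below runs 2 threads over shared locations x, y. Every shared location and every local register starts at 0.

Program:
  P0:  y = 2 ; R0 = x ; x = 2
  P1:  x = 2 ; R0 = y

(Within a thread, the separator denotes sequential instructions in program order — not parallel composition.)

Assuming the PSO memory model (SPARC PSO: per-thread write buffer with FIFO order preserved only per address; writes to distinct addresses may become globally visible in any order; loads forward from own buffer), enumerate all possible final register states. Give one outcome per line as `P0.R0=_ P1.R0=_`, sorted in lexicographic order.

outcome vector order: (P0.R0,P1.R0)
|PSO outcomes| = 4

P0.R0=0 P1.R0=0
P0.R0=0 P1.R0=2
P0.R0=2 P1.R0=0
P0.R0=2 P1.R0=2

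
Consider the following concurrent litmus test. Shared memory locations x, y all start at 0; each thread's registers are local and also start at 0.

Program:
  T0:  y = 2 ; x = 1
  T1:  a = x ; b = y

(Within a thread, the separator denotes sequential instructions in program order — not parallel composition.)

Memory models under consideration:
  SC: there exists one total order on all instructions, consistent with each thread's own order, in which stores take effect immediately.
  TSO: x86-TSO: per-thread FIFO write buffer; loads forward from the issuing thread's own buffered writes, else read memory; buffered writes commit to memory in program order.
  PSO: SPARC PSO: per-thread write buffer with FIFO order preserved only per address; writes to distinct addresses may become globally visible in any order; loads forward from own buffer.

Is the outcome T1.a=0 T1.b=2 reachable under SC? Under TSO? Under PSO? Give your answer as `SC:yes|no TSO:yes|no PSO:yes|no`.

SC:yes TSO:yes PSO:yes

outcome vector order: (T1.a,T1.b)
[SC] allowed = {(0,0); (0,2); (1,2)}
[TSO] allowed = {(0,0); (0,2); (1,2)}
[PSO] allowed = {(0,0); (0,2); (1,0); (1,2)}
target (0,2) ∈ {SC,TSO,PSO}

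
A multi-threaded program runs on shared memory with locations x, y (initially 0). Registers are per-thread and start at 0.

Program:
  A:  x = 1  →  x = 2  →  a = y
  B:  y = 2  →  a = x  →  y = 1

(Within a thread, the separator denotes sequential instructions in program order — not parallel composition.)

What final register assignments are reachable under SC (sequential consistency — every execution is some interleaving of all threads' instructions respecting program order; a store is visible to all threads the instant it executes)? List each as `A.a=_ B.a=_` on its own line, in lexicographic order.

A.a=0 B.a=2
A.a=1 B.a=0
A.a=1 B.a=1
A.a=1 B.a=2
A.a=2 B.a=0
A.a=2 B.a=1
A.a=2 B.a=2

outcome vector order: (A.a,B.a)
|SC outcomes| = 7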